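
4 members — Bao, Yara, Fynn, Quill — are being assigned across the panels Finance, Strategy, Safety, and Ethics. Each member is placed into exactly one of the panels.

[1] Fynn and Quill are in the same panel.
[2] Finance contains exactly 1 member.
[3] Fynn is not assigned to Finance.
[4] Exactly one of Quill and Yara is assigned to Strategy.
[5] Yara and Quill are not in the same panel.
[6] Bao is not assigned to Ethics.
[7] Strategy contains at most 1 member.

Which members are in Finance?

Finance = {Bao}

From (3): Fynn ∉ Finance.
From (6): Bao ∉ Ethics.
(1): Quill matches Fynn: Quill ∉ Finance.
Suppose Bao ∉ Finance: no assignment then satisfies all the clues, so Bao ∈ Finance.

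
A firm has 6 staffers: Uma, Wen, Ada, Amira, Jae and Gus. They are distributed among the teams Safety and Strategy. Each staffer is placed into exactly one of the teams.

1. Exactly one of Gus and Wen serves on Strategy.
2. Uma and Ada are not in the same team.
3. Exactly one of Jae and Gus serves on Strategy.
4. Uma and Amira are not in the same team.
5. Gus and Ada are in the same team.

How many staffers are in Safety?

3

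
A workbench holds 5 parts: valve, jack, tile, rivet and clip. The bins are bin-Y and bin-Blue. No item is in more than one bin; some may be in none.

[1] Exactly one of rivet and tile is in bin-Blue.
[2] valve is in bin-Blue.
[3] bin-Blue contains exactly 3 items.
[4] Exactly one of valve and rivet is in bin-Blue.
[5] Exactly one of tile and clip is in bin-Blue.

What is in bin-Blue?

bin-Blue = {jack, tile, valve}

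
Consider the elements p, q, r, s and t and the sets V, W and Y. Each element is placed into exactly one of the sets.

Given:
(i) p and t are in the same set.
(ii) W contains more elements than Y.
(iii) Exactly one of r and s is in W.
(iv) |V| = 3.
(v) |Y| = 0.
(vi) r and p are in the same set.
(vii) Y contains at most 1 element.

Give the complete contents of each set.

V = {p, r, t}; W = {q, s}; Y = {}

(v): Y already has 0, so the rest are out.
Suppose p ∉ V: no assignment then satisfies all the clues, so p ∈ V.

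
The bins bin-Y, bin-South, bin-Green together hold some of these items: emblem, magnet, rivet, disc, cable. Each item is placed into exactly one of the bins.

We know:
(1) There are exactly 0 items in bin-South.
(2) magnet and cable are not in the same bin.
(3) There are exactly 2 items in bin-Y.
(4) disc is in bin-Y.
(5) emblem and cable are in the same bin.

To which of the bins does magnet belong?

From (4): disc ∈ bin-Y.
(1): bin-South already has 0, so the rest are out.
Suppose magnet ∉ bin-Y: no assignment then satisfies all the clues, so magnet ∈ bin-Y.

magnet: bin-Y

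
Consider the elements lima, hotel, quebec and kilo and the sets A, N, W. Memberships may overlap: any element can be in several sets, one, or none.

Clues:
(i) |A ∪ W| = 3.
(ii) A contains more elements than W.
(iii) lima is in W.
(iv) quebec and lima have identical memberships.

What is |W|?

2

From (iii): lima ∈ W.
(iv): quebec matches lima: quebec ∈ W.
Suppose lima ∉ A: no assignment then satisfies all the clues, so lima ∈ A.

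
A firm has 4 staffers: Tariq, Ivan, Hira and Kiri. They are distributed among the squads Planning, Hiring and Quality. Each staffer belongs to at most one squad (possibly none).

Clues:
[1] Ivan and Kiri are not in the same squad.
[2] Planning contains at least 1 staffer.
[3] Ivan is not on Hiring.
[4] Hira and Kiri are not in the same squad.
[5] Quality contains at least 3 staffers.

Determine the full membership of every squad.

Planning = {Kiri}; Hiring = {}; Quality = {Hira, Ivan, Tariq}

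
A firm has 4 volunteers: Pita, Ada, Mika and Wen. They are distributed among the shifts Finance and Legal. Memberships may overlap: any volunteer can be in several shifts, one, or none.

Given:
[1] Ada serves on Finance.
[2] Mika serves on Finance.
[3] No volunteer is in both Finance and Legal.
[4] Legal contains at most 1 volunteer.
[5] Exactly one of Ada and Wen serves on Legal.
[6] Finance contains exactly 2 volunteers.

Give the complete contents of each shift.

From (1): Ada ∈ Finance.
From (2): Mika ∈ Finance.
(3) (disjoint): Ada ∉ Legal.
(3) (disjoint): Mika ∉ Legal.
(5) (exactly one): Wen ∈ Legal.
(6): Finance already has 2, so the rest are out.
(4): Legal already has 1, so the rest are out.

Finance = {Ada, Mika}; Legal = {Wen}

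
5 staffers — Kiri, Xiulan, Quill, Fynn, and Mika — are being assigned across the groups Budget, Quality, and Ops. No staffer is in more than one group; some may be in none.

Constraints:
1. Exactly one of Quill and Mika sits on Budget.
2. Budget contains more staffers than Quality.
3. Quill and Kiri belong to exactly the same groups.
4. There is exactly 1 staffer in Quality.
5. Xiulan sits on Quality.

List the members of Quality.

Quality = {Xiulan}

From (5): Xiulan ∈ Quality.
(4): Quality already has 1, so the rest are out.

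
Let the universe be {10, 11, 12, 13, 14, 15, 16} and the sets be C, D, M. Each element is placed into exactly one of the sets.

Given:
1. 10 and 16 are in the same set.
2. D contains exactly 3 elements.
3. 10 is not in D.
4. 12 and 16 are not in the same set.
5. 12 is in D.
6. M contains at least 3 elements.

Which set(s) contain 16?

16: M

From (3): 10 ∉ D.
From (5): 12 ∈ D.
(1): 16 matches 10: 16 ∉ D.
Suppose 16 ∈ C: no assignment then satisfies all the clues, so 16 ∉ C.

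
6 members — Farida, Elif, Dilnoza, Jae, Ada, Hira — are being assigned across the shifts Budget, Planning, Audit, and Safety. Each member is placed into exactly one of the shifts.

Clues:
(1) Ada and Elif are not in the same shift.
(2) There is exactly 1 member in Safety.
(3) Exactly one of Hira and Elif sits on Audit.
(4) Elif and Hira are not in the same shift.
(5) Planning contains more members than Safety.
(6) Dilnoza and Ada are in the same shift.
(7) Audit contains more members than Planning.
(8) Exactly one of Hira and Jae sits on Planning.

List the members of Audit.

Audit = {Ada, Dilnoza, Hira}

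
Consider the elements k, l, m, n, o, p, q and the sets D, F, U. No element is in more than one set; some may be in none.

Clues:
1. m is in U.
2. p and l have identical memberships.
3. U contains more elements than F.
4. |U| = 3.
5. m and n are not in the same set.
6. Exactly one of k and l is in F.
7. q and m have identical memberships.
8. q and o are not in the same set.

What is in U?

U = {k, m, q}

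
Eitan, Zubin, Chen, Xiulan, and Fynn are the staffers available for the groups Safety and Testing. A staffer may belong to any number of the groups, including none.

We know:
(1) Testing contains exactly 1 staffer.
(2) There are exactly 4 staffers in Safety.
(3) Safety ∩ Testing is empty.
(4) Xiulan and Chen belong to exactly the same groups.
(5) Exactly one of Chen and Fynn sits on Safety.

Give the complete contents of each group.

Safety = {Chen, Eitan, Xiulan, Zubin}; Testing = {Fynn}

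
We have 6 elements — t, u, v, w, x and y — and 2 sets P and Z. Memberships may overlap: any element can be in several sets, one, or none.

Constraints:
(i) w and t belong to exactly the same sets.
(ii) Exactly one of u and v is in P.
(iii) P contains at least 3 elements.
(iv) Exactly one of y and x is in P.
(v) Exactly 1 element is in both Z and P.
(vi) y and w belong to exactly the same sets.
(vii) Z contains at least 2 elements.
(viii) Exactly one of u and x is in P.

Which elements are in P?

P = {t, u, w, y}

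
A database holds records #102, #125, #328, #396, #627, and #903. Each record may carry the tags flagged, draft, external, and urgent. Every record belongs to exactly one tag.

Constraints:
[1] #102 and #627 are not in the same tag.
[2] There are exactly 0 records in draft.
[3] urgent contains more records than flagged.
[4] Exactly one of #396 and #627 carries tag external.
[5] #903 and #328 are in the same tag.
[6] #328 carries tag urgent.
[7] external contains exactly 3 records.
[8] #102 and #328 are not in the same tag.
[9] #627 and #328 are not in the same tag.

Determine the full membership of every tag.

flagged = {#627}; draft = {}; external = {#102, #125, #396}; urgent = {#328, #903}

From (6): #328 ∈ urgent.
(2): draft already has 0, so the rest are out.
(5): #903 matches #328: #903 ∉ flagged.
(5): #903 matches #328: #903 ∉ external.
(5): #903 matches #328: #903 ∈ urgent.
(8): #102 ∉ urgent.
(9): #627 ∉ urgent.
Suppose #102 ∈ flagged: no assignment then satisfies all the clues, so #102 ∉ flagged.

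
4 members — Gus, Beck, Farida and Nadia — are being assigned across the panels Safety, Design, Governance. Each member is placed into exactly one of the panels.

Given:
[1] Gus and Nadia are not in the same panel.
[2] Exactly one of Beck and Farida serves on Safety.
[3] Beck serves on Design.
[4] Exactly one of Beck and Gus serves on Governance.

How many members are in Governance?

From (3): Beck ∈ Design.
(2) (exactly one): Farida ∈ Safety.
(4) (exactly one): Gus ∈ Governance.
(1): Nadia ∉ Governance.

1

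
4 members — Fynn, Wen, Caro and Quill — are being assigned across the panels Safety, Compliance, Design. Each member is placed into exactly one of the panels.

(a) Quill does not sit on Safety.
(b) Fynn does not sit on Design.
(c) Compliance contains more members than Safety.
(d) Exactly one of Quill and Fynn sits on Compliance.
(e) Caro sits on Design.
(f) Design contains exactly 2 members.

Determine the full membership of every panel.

Safety = {}; Compliance = {Fynn, Wen}; Design = {Caro, Quill}

From (a): Quill ∉ Safety.
From (b): Fynn ∉ Design.
From (e): Caro ∈ Design.
Suppose Fynn ∈ Safety: no assignment then satisfies all the clues, so Fynn ∉ Safety.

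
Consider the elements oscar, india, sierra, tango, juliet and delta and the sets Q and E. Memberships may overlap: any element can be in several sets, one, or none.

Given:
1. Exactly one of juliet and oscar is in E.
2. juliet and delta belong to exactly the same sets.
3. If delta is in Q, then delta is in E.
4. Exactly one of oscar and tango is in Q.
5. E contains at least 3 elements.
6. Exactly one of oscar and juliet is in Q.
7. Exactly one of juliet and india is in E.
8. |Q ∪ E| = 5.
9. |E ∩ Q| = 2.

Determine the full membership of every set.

Q = {delta, india, juliet, tango}; E = {delta, juliet, sierra}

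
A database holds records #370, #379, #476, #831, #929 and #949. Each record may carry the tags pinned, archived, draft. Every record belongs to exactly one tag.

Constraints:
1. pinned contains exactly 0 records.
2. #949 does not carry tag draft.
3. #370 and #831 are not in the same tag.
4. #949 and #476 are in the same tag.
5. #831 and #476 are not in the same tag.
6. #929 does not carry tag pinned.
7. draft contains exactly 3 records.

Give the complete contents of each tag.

pinned = {}; archived = {#370, #476, #949}; draft = {#379, #831, #929}

From (2): #949 ∉ draft.
From (6): #929 ∉ pinned.
(1): pinned already has 0, so the rest are out.
(4): #476 matches #949: #476 ∉ draft.
Only one tag left: #476 ∈ archived.
Only one tag left: #949 ∈ archived.
(5): #831 ∉ archived.
Only one tag left: #831 ∈ draft.
(3): #370 ∉ draft.
(7): only 3 candidates remain for draft, so all are in.
Only one tag left: #370 ∈ archived.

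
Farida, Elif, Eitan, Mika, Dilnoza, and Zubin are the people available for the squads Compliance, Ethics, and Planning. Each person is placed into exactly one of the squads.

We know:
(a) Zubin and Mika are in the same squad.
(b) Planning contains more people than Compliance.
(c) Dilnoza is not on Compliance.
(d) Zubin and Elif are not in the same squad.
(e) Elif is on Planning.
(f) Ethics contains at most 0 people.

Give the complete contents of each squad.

Compliance = {Mika, Zubin}; Ethics = {}; Planning = {Dilnoza, Eitan, Elif, Farida}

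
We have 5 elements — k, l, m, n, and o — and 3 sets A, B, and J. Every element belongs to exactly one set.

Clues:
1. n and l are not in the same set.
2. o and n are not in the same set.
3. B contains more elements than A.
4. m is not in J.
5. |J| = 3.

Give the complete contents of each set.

A = {}; B = {m, n}; J = {k, l, o}

From (4): m ∉ J.
Suppose k ∈ A: no assignment then satisfies all the clues, so k ∉ A.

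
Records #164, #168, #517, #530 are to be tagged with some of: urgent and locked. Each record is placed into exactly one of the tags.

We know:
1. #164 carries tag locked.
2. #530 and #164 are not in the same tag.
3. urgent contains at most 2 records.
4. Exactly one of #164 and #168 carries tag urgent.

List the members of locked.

locked = {#164, #517}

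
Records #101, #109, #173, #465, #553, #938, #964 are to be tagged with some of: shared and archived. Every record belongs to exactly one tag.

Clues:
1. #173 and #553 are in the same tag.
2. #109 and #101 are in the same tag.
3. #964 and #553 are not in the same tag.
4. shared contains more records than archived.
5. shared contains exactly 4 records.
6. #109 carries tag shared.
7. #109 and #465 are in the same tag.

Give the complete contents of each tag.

shared = {#101, #109, #465, #964}; archived = {#173, #553, #938}

From (6): #109 ∈ shared.
(2): #101 matches #109: #101 ∈ shared.
(7): #465 matches #109: #465 ∈ shared.
Suppose #173 ∈ shared: no assignment then satisfies all the clues, so #173 ∉ shared.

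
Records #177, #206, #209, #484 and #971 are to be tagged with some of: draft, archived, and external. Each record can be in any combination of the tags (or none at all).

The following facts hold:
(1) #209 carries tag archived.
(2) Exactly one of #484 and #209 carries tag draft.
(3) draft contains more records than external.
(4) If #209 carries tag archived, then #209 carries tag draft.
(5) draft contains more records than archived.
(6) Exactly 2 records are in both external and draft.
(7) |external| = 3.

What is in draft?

draft = {#177, #206, #209, #971}

From (1): #209 ∈ archived.
(4): #209 ∈ draft.
(2) (exactly one): #484 ∉ draft.
Suppose #177 ∉ draft: no assignment then satisfies all the clues, so #177 ∈ draft.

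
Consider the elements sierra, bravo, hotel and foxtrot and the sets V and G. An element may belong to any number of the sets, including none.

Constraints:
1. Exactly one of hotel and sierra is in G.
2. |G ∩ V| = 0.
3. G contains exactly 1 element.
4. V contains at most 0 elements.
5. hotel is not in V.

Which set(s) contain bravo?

From (5): hotel ∉ V.
(4): V already has 0, so the rest are out.
Suppose bravo ∈ G: no assignment then satisfies all the clues, so bravo ∉ G.

bravo: none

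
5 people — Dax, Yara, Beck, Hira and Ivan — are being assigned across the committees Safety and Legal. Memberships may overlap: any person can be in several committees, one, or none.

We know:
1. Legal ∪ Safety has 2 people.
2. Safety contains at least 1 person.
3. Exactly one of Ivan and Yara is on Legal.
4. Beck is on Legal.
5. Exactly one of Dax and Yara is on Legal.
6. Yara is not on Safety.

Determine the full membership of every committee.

Safety = {Beck}; Legal = {Beck, Yara}

From (4): Beck ∈ Legal.
From (6): Yara ∉ Safety.
Suppose Dax ∈ Safety: no assignment then satisfies all the clues, so Dax ∉ Safety.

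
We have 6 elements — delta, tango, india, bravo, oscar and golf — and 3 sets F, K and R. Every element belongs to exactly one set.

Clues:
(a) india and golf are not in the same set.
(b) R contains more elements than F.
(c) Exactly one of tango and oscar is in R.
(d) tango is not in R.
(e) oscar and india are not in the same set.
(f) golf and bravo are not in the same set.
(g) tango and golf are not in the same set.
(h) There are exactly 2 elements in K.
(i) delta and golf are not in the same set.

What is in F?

F = {golf}

From (d): tango ∉ R.
(c) (exactly one): oscar ∈ R.
(e): india ∉ R.
Suppose delta ∈ F: no assignment then satisfies all the clues, so delta ∉ F.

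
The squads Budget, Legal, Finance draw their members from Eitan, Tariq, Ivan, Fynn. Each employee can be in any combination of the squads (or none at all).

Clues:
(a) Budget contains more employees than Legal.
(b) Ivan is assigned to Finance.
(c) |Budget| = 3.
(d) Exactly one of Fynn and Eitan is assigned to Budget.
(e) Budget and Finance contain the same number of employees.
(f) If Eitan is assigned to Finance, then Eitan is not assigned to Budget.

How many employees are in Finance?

3

From (b): Ivan ∈ Finance.
Suppose Tariq ∉ Budget: no assignment then satisfies all the clues, so Tariq ∈ Budget.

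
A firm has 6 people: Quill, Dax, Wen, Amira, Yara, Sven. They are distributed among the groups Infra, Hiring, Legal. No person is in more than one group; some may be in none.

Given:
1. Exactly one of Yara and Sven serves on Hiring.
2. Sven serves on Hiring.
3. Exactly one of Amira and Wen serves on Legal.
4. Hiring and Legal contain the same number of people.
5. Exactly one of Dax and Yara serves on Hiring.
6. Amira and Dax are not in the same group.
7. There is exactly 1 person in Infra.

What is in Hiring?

Hiring = {Dax, Sven}

From (2): Sven ∈ Hiring.
(1) (exactly one): Yara ∉ Hiring.
(5) (exactly one): Dax ∈ Hiring.
(6): Amira ∉ Hiring.
Suppose Quill ∈ Hiring: no assignment then satisfies all the clues, so Quill ∉ Hiring.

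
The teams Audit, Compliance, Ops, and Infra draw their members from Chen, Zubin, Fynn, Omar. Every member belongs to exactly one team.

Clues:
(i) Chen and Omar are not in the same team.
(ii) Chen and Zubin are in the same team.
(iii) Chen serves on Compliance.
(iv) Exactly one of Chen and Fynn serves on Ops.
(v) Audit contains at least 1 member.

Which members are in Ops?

From (iii): Chen ∈ Compliance.
(i): Omar ∉ Compliance.
(ii): Zubin matches Chen: Zubin ∉ Audit.
(ii): Zubin matches Chen: Zubin ∈ Compliance.
(iv) (exactly one): Fynn ∈ Ops.
(v): only 1 candidates remain for Audit, so all are in.

Ops = {Fynn}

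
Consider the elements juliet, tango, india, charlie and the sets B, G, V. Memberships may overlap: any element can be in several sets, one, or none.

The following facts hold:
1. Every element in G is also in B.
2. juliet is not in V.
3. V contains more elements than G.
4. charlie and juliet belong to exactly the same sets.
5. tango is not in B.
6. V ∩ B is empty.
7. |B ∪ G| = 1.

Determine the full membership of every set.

B = {india}; G = {}; V = {tango}

From (2): juliet ∉ V.
From (5): tango ∉ B.
(1) contrapositive: tango ∉ G.
(4): charlie matches juliet: charlie ∉ V.
Suppose juliet ∈ B: no assignment then satisfies all the clues, so juliet ∉ B.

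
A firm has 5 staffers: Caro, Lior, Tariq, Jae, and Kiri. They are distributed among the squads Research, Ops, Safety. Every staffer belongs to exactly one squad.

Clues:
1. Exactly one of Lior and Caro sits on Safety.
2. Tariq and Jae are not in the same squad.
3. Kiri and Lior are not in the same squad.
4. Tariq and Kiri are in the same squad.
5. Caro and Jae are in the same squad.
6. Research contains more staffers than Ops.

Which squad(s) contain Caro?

Caro: Safety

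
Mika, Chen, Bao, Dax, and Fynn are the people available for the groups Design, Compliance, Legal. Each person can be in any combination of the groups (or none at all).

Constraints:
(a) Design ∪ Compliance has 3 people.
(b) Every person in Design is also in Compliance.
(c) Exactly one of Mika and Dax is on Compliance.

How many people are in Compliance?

3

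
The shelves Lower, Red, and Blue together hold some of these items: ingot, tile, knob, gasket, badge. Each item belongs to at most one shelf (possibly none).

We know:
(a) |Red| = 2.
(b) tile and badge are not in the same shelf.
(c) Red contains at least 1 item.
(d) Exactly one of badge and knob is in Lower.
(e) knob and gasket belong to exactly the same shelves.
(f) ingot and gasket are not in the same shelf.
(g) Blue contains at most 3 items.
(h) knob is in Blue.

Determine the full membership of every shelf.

From (h): knob ∈ Blue.
(d) (exactly one): badge ∈ Lower.
(e): gasket matches knob: gasket ∉ Lower.
(e): gasket matches knob: gasket ∉ Red.
(e): gasket matches knob: gasket ∈ Blue.
(f): ingot ∉ Blue.
(a): only 2 candidates remain for Red, so all are in.

Lower = {badge}; Red = {ingot, tile}; Blue = {gasket, knob}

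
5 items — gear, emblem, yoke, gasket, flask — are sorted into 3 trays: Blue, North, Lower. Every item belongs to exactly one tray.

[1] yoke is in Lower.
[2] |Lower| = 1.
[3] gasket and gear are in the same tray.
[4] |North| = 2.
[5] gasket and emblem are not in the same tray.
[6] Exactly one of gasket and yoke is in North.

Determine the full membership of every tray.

Blue = {emblem, flask}; North = {gasket, gear}; Lower = {yoke}

From (1): yoke ∈ Lower.
(2): Lower already has 1, so the rest are out.
(6) (exactly one): gasket ∈ North.
(3): gear matches gasket: gear ∉ Blue.
(3): gear matches gasket: gear ∈ North.
(4): North already has 2, so the rest are out.
Only one tray left: emblem ∈ Blue.
Only one tray left: flask ∈ Blue.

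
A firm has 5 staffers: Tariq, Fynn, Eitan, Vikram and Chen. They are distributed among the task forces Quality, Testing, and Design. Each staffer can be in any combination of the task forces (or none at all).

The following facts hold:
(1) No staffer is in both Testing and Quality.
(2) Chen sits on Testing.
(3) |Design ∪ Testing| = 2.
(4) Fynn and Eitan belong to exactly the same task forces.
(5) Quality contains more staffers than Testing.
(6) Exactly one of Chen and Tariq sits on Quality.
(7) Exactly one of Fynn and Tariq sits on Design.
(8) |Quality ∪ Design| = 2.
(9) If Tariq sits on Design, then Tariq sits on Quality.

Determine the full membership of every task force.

Quality = {Tariq, Vikram}; Testing = {Chen}; Design = {Tariq}

From (2): Chen ∈ Testing.
(1) (disjoint): Chen ∉ Quality.
(6) (exactly one): Tariq ∈ Quality.
(1) (disjoint): Tariq ∉ Testing.
Suppose Tariq ∉ Design: no assignment then satisfies all the clues, so Tariq ∈ Design.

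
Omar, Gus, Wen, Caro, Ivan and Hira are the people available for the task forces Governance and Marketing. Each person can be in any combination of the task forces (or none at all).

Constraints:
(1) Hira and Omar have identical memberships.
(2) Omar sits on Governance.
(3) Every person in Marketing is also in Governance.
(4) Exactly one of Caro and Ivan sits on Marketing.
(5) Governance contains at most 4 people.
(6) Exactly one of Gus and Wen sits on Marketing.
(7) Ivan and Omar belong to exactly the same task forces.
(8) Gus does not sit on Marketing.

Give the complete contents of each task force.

From (2): Omar ∈ Governance.
From (8): Gus ∉ Marketing.
(1): Hira matches Omar: Hira ∈ Governance.
(6) (exactly one): Wen ∈ Marketing.
(7): Ivan matches Omar: Ivan ∈ Governance.
(3) with Wen ∈ Marketing: Wen ∈ Governance.
(5): Governance already has 4, so the rest are out.
(3) contrapositive: Caro ∉ Marketing.
(4) (exactly one): Ivan ∈ Marketing.
(7): Omar matches Ivan: Omar ∈ Marketing.
(1): Hira matches Omar: Hira ∈ Marketing.

Governance = {Hira, Ivan, Omar, Wen}; Marketing = {Hira, Ivan, Omar, Wen}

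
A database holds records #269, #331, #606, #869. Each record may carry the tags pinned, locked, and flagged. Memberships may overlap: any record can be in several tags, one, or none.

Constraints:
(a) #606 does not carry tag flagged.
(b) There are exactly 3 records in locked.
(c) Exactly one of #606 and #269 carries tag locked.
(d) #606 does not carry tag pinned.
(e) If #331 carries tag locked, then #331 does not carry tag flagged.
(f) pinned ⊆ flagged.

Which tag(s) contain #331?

#331: locked

From (a): #606 ∉ flagged.
From (d): #606 ∉ pinned.
Suppose #331 ∈ pinned: no assignment then satisfies all the clues, so #331 ∉ pinned.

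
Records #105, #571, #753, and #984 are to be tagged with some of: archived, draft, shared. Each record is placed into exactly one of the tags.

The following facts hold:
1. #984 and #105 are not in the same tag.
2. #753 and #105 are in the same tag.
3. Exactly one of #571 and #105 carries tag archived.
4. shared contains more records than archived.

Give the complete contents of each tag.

archived = {#571}; draft = {#984}; shared = {#105, #753}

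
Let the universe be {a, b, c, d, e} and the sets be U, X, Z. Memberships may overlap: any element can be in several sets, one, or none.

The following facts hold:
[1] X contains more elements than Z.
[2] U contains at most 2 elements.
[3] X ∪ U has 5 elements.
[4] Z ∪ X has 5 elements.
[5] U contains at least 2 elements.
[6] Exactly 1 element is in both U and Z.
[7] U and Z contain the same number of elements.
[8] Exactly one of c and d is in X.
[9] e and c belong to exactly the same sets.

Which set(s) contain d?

d: U, Z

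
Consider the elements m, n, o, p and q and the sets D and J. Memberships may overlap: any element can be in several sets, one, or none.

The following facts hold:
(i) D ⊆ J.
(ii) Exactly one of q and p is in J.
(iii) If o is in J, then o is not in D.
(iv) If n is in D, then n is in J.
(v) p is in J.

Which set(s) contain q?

From (v): p ∈ J.
(ii) (exactly one): q ∉ J.
(i) contrapositive: q ∉ D.

q: none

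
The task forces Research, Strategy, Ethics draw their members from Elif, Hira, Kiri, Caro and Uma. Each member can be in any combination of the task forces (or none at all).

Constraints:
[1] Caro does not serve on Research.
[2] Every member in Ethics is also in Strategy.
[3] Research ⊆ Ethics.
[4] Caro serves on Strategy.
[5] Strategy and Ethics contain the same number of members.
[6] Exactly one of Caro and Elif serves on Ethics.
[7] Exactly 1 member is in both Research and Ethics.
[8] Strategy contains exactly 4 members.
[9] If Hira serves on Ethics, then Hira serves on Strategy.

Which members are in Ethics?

From (1): Caro ∉ Research.
From (4): Caro ∈ Strategy.
Suppose Elif ∈ Ethics: no assignment then satisfies all the clues, so Elif ∉ Ethics.

Ethics = {Caro, Hira, Kiri, Uma}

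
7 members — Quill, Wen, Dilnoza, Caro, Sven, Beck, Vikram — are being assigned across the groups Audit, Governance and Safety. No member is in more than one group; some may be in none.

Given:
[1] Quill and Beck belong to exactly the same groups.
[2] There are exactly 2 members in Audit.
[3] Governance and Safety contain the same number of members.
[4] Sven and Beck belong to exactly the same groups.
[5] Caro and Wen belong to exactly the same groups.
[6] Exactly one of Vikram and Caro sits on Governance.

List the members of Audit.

Audit = {Caro, Wen}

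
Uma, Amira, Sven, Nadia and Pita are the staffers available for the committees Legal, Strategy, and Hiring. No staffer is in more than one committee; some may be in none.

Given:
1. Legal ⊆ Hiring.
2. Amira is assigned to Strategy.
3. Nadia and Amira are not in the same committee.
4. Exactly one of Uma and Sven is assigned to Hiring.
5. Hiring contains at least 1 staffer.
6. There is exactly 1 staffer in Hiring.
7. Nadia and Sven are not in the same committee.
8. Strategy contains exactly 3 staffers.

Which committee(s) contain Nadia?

From (2): Amira ∈ Strategy.
(3): Nadia ∉ Strategy.
Suppose Nadia ∈ Legal: no assignment then satisfies all the clues, so Nadia ∉ Legal.

Nadia: none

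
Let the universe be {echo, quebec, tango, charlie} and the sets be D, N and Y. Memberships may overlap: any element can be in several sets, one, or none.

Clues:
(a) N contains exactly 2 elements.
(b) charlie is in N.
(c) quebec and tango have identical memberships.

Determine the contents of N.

From (b): charlie ∈ N.
Suppose echo ∉ N: no assignment then satisfies all the clues, so echo ∈ N.

N = {charlie, echo}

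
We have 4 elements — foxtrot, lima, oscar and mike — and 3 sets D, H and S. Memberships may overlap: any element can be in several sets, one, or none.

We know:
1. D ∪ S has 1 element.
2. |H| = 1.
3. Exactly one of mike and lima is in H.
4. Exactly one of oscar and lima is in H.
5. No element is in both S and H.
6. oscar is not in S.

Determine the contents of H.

H = {lima}

From (6): oscar ∉ S.
Suppose foxtrot ∈ H: no assignment then satisfies all the clues, so foxtrot ∉ H.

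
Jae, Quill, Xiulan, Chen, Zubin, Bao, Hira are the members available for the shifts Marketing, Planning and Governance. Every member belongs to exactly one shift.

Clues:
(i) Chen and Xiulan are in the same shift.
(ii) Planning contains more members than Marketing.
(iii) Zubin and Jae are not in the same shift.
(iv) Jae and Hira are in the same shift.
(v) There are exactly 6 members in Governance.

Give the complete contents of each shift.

Marketing = {}; Planning = {Zubin}; Governance = {Bao, Chen, Hira, Jae, Quill, Xiulan}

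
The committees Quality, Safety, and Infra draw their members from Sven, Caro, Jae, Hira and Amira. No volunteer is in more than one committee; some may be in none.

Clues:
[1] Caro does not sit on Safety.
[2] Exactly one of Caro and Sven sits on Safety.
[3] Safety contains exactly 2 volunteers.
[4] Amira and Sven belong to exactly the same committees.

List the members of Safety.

From (1): Caro ∉ Safety.
(2) (exactly one): Sven ∈ Safety.
(4): Amira matches Sven: Amira ∉ Quality.
(4): Amira matches Sven: Amira ∈ Safety.
(3): Safety already has 2, so the rest are out.

Safety = {Amira, Sven}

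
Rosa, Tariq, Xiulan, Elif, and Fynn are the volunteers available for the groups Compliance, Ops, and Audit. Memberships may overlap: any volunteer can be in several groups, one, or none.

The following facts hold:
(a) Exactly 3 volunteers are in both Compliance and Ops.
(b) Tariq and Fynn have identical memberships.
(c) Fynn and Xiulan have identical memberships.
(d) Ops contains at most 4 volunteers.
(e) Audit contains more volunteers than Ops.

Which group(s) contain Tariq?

Tariq: Audit, Compliance, Ops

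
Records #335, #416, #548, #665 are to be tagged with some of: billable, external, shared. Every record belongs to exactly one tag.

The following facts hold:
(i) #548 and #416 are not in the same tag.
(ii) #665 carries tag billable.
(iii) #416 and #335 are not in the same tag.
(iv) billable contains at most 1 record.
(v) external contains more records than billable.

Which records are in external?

external = {#335, #548}

From (ii): #665 ∈ billable.
(iv): billable already has 1, so the rest are out.
Suppose #335 ∉ external: no assignment then satisfies all the clues, so #335 ∈ external.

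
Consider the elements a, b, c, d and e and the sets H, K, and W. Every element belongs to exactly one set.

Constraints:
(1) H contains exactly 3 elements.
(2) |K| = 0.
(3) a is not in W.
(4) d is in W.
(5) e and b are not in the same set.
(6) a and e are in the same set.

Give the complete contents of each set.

From (3): a ∉ W.
From (4): d ∈ W.
(2): K already has 0, so the rest are out.
(6): e matches a: e ∉ W.
Only one set left: a ∈ H.
Only one set left: e ∈ H.
(5): b ∉ H.
Only one set left: b ∈ W.
(1): only 3 candidates remain for H, so all are in.

H = {a, c, e}; K = {}; W = {b, d}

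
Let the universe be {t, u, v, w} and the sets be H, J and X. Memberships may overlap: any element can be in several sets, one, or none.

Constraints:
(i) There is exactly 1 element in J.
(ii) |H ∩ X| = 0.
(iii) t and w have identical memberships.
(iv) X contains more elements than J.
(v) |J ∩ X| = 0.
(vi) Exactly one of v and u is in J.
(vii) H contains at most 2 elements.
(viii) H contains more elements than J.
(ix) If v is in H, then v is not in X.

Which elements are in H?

H = {u, v}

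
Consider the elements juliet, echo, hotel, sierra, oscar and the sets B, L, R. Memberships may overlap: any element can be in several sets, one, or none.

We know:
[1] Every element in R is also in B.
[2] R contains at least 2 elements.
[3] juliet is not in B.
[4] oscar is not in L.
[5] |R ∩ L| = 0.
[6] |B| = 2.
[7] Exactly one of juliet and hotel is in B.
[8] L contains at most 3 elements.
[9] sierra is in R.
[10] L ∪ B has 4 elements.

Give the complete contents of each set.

B = {hotel, sierra}; L = {echo, juliet}; R = {hotel, sierra}

From (3): juliet ∉ B.
From (4): oscar ∉ L.
From (9): sierra ∈ R.
(1) contrapositive: juliet ∉ R.
(1) with sierra ∈ R: sierra ∈ B.
(7) (exactly one): hotel ∈ B.
(6): B already has 2, so the rest are out.
(1) contrapositive: echo ∉ R.
(1) contrapositive: oscar ∉ R.
(2): only 2 candidates remain for R, so all are in.
Suppose juliet ∉ L: no assignment then satisfies all the clues, so juliet ∈ L.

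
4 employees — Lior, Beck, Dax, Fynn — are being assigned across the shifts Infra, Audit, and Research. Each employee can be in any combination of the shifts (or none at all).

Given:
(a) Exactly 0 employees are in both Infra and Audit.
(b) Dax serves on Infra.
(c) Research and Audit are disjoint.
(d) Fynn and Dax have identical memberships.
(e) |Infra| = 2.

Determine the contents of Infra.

Infra = {Dax, Fynn}

From (b): Dax ∈ Infra.
(d): Fynn matches Dax: Fynn ∈ Infra.
(e): Infra already has 2, so the rest are out.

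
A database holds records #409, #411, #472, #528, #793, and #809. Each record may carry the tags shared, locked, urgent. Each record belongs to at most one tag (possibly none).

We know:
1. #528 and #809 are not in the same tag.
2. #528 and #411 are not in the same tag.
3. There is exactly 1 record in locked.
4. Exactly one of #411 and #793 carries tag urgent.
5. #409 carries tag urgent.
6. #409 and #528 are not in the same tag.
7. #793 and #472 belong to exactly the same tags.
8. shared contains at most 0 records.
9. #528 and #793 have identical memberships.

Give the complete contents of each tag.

shared = {}; locked = {#809}; urgent = {#409, #411}

From (5): #409 ∈ urgent.
(6): #528 ∉ urgent.
(8): shared already has 0, so the rest are out.
(9): #793 matches #528: #793 ∉ urgent.
(4) (exactly one): #411 ∈ urgent.
(7): #472 matches #793: #472 ∉ urgent.
Suppose #472 ∈ locked: no assignment then satisfies all the clues, so #472 ∉ locked.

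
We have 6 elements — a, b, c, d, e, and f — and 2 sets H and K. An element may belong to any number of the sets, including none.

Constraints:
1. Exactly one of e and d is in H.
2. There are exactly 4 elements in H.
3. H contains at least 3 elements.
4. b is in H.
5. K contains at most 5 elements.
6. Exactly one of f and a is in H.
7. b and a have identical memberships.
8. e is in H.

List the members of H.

From (4): b ∈ H.
From (8): e ∈ H.
(1) (exactly one): d ∉ H.
(7): a matches b: a ∈ H.
(6) (exactly one): f ∉ H.
(2): only 4 candidates remain for H, so all are in.

H = {a, b, c, e}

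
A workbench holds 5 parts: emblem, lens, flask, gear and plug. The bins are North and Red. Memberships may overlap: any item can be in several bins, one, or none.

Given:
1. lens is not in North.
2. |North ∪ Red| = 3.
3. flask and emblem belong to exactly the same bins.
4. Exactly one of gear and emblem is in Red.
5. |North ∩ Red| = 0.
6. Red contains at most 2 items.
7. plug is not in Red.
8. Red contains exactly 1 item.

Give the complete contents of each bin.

North = {emblem, flask}; Red = {gear}

From (1): lens ∉ North.
From (7): plug ∉ Red.
Suppose emblem ∉ North: no assignment then satisfies all the clues, so emblem ∈ North.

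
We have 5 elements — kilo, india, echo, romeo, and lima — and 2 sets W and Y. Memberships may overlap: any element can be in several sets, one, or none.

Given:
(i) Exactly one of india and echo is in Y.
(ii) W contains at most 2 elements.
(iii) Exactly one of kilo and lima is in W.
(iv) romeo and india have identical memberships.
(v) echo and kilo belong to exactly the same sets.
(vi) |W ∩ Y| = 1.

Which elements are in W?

W = {lima}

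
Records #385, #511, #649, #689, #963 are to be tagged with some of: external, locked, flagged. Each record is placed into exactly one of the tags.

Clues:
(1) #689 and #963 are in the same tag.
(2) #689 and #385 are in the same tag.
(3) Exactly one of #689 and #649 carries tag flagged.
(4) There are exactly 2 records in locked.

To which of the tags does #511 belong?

#511: locked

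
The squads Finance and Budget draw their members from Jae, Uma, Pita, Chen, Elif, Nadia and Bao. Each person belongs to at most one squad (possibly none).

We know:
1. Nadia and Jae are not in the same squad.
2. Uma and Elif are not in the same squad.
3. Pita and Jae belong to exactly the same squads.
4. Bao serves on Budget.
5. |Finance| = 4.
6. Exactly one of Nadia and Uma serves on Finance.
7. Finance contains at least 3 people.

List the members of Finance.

From (4): Bao ∈ Budget.
Suppose Jae ∉ Finance: no assignment then satisfies all the clues, so Jae ∈ Finance.

Finance = {Chen, Jae, Pita, Uma}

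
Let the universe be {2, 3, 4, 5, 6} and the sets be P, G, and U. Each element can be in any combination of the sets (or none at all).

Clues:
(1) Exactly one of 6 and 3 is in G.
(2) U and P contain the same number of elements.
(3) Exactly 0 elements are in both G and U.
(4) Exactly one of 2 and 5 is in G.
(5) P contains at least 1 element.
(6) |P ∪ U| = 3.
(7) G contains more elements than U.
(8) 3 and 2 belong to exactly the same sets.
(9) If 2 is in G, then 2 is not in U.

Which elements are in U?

U = {5, 6}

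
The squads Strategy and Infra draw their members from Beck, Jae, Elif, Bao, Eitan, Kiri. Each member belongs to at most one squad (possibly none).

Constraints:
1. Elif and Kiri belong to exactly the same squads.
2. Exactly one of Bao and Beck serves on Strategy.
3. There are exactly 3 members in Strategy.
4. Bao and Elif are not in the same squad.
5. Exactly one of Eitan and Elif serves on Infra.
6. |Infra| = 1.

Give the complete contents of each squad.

Strategy = {Beck, Elif, Kiri}; Infra = {Eitan}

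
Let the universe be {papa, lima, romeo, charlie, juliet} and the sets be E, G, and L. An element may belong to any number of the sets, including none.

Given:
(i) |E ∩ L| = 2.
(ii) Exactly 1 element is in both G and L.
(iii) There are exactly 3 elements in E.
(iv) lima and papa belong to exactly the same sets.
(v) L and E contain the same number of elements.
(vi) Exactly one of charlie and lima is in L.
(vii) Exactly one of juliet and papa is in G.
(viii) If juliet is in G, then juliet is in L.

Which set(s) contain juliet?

juliet: G, L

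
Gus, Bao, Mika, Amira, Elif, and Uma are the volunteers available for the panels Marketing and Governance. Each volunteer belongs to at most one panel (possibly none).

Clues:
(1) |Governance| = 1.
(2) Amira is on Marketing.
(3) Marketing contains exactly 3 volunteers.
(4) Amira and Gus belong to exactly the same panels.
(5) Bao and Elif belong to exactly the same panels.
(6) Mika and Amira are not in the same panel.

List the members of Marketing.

Marketing = {Amira, Gus, Uma}

From (2): Amira ∈ Marketing.
(4): Gus matches Amira: Gus ∈ Marketing.
(6): Mika ∉ Marketing.
Suppose Bao ∈ Marketing: no assignment then satisfies all the clues, so Bao ∉ Marketing.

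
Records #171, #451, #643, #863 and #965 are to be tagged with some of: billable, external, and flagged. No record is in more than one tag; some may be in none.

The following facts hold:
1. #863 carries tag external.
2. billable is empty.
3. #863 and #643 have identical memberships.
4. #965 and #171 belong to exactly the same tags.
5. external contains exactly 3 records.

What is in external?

external = {#451, #643, #863}

From (1): #863 ∈ external.
(2): billable already has 0, so the rest are out.
(3): #643 matches #863: #643 ∈ external.
Suppose #171 ∈ external: no assignment then satisfies all the clues, so #171 ∉ external.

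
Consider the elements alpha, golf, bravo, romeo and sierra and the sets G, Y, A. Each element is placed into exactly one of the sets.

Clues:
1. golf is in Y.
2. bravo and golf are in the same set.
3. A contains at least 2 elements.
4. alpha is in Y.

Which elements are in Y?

Y = {alpha, bravo, golf}

From (1): golf ∈ Y.
From (4): alpha ∈ Y.
(2): bravo matches golf: bravo ∉ G.
(2): bravo matches golf: bravo ∈ Y.
(3): only 2 candidates remain for A, so all are in.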